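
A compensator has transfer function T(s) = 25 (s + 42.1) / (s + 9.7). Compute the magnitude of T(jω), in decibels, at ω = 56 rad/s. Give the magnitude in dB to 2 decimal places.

29.78 dB

|j56 + 42.1| = √(56² + 42.1²) = 70.06
|j56 + 9.7| = √(56² + 9.7²) = 56.83
|T(j56)| = 25 × 70.06 / 56.83 = 30.818
20 log₁₀(30.818) = 29.776 dB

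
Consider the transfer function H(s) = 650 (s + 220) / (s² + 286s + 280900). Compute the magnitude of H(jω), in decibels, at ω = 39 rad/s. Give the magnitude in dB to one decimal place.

|j39 + 220| = √(39² + 220²) = 223.4
|(j39)² + 286(j39) + 280900| = |2.7938e+05 + j11154| = 2.796e+05
|H(j39)| = 650 × 223.4 / 2.796e+05 = 0.51942
20 log₁₀(0.51942) = -5.69 dB

-5.7 dB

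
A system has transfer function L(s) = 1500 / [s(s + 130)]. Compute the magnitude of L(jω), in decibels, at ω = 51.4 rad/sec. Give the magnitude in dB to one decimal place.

-13.6 dB

|j51.4 + 130| = √(51.4² + 130²) = 139.8
|j51.4| = 51.4
|L(j51.4)| = 1500 / (139.8 × 51.4) = 0.20876
20 log₁₀(0.20876) = -13.61 dB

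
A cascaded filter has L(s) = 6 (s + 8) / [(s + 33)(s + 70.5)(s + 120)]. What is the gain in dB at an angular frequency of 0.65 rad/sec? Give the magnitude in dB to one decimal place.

|j0.65 + 8| = √(0.65² + 8²) = 8.026
|j0.65 + 33| = √(0.65² + 33²) = 33.01
|j0.65 + 70.5| = √(0.65² + 70.5²) = 70.5
|j0.65 + 120| = √(0.65² + 120²) = 120
|L(j0.65)| = 6 × 8.026 / (33.01 × 70.5 × 120) = 0.00017246
20 log₁₀(0.00017246) = -75.27 dB

-75.3 dB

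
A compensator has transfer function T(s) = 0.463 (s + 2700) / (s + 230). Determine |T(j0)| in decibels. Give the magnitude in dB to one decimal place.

T(0) = 0.463 × 2700 / 230 = 5.4352
20 log₁₀(5.4352) = 14.70 dB

14.7 dB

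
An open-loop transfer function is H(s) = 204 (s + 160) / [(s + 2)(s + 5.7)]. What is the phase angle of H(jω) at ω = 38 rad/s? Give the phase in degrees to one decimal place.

∠(j38 + 160) = arctan(38/160) = 13.36°
∠(j38 + 2) = arctan(38/2) = 86.99°
∠(j38 + 5.7) = arctan(38/5.7) = 81.47°
∠H(j38) = 13.36° − (86.99° + 81.47°) = -155.10°

-155.1°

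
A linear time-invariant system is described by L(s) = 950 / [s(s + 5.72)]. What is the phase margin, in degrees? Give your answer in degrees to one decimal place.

Gain crossover: |L(jω)| = 1 at ω ≈ 30.6 rad s⁻¹.
∠L(j30.6) = −90° − arctan(30.6/5.72) ≈ -169.40°
PM = 180° + (-169.40°) = 10.60°

10.6 deg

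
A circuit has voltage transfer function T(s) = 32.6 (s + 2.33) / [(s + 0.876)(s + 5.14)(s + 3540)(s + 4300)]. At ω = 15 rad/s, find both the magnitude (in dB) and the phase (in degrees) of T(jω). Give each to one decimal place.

|T| = -137.3 dB, ∠T = -77.0°

|j15 + 2.33| = √(15² + 2.33²) = 15.18
|j15 + 0.876| = √(15² + 0.876²) = 15.03
|j15 + 5.14| = √(15² + 5.14²) = 15.86
|j15 + 3540| = √(15² + 3540²) = 3540
|j15 + 4300| = √(15² + 4300²) = 4300
|T(j15)| = 32.6 × 15.18 / (15.03 × 15.86 × 3540 × 4300) = 1.3645e-07
20 log₁₀(1.3645e-07) = -137.30 dB
∠(j15 + 2.33) = arctan(15/2.33) = 81.17°
∠(j15 + 0.876) = arctan(15/0.876) = 86.66°
∠(j15 + 5.14) = arctan(15/5.14) = 71.09°
∠(j15 + 3540) = arctan(15/3540) = 0.24°
∠(j15 + 4300) = arctan(15/4300) = 0.20°
∠T(j15) = 81.17° − (86.66° + 71.09° + 0.24° + 0.20°) = -77.01°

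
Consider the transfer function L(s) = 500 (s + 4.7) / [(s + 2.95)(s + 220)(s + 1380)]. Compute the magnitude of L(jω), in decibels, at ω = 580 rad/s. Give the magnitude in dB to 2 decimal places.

|j580 + 4.7| = √(580² + 4.7²) = 580
|j580 + 2.95| = √(580² + 2.95²) = 580
|j580 + 220| = √(580² + 220²) = 620.3
|j580 + 1380| = √(580² + 1380²) = 1497
|L(j580)| = 500 × 580 / (580 × 620.3 × 1497) = 0.00053847
20 log₁₀(0.00053847) = -65.377 dB

-65.38 dB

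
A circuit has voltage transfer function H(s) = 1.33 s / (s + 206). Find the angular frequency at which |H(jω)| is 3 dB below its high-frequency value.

206 rad/s

For a single-pole high-pass, the −3 dB point is at the pole: ω = 206 rad/s.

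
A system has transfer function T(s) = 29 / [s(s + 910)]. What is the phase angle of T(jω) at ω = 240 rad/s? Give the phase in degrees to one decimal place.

∠(j240 + 910) = arctan(240/910) = 14.77°
∠(j240) = 90.00°
∠T(j240) = − (14.77° + 90.00°) = -104.77°

-104.8°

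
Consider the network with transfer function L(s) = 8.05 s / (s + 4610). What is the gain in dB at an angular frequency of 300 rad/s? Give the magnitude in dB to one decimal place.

|j300| = 300
|j300 + 4610| = √(300² + 4610²) = 4620
|L(j300)| = 8.05 × 300 / 4620 = 0.52276
20 log₁₀(0.52276) = -5.63 dB

-5.6 dB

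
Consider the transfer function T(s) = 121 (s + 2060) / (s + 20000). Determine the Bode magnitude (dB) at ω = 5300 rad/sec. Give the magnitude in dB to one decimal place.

30.4 dB

|j5300 + 2060| = √(5300² + 2060²) = 5686
|j5300 + 20000| = √(5300² + 20000²) = 2.069e+04
|T(j5300)| = 121 × 5686 / 2.069e+04 = 33.254
20 log₁₀(33.254) = 30.44 dB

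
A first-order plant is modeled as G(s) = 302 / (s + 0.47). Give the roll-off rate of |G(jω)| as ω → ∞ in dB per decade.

-20 dB/decade

With 0 zeros and 1 pole, the high-frequency asymptotic slope is 20 × (0 − 1) = -20 dB/decade.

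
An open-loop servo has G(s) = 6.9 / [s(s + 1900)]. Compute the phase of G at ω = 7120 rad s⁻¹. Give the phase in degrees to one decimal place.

-165.1°

∠(j7120 + 1900) = arctan(7120/1900) = 75.06°
∠(j7120) = 90.00°
∠G(j7120) = − (75.06° + 90.00°) = -165.06°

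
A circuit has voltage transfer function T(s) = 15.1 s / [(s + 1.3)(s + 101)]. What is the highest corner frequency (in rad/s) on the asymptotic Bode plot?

101 rad/s

Break frequencies occur at each pole and zero magnitude: 1.3 rad/s, 101 rad/s.
The highest is 101 rad/s.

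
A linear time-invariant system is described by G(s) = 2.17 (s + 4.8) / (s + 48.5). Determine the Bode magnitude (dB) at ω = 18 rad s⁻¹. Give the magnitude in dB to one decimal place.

|j18 + 4.8| = √(18² + 4.8²) = 18.63
|j18 + 48.5| = √(18² + 48.5²) = 51.73
|G(j18)| = 2.17 × 18.63 / 51.73 = 0.78142
20 log₁₀(0.78142) = -2.14 dB

-2.1 dB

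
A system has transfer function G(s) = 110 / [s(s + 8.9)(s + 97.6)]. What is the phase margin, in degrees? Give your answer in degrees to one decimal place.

Gain crossover: |G(jω)| = 1 at ω ≈ 0.127 rad/s.
∠G(j0.127) = −90° − arctan(0.127/8.9) − arctan(0.127/97.6) ≈ -90.89°
PM = 180° + (-90.89°) = 89.11°

89.1°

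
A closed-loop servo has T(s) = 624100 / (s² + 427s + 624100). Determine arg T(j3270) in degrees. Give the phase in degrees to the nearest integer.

∠[(j3270)² + 427(j3270) + 624100] = ∠[-1.0069e+07 + j1.3963e+06] = 172.10°
∠T(j3270) = −172.10° = -172.10°

-172 deg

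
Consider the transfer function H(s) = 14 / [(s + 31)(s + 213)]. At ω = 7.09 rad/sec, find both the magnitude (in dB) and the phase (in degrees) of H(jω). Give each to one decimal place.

|H| = -53.7 dB, ∠H = -14.8 deg

|j7.09 + 31| = √(7.09² + 31²) = 31.8
|j7.09 + 213| = √(7.09² + 213²) = 213.1
|H(j7.09)| = 14 / (31.8 × 213.1) = 0.0020657
20 log₁₀(0.0020657) = -53.70 dB
∠(j7.09 + 31) = arctan(7.09/31) = 12.88°
∠(j7.09 + 213) = arctan(7.09/213) = 1.91°
∠H(j7.09) = − (12.88° + 1.91°) = -14.79°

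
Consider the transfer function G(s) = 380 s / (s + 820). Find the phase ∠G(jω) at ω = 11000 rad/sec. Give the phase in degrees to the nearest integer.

4°

∠(j11000) = 90.00°
∠(j11000 + 820) = arctan(11000/820) = 85.74°
∠G(j11000) = 90.00° − 85.74° = 4.26°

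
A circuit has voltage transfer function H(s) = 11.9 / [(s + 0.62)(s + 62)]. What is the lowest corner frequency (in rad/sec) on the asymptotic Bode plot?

Break frequencies occur at each pole and zero magnitude: 0.62 rad/sec, 62 rad/sec.
The lowest is 0.62 rad/sec.

0.62 rad/sec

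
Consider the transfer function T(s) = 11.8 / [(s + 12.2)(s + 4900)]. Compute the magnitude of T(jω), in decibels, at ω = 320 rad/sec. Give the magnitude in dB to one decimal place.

|j320 + 12.2| = √(320² + 12.2²) = 320.2
|j320 + 4900| = √(320² + 4900²) = 4910
|T(j320)| = 11.8 / (320.2 × 4910) = 7.5041e-06
20 log₁₀(7.5041e-06) = -102.49 dB

-102.5 dB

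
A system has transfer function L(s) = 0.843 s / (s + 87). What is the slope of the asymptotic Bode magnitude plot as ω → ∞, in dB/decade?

With 1 zero and 1 pole, the high-frequency asymptotic slope is 20 × (1 − 1) = 0 dB/decade.

0 dB/decade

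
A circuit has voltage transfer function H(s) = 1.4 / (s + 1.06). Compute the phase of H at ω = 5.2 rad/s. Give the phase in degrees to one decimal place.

∠(j5.2 + 1.06) = arctan(5.2/1.06) = 78.48°
∠H(j5.2) = −78.48° = -78.48°

-78.5 deg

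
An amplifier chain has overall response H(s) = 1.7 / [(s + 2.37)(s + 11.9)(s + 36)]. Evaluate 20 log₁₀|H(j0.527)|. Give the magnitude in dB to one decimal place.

-55.7 dB

|j0.527 + 2.37| = √(0.527² + 2.37²) = 2.428
|j0.527 + 11.9| = √(0.527² + 11.9²) = 11.91
|j0.527 + 36| = √(0.527² + 36²) = 36
|H(j0.527)| = 1.7 / (2.428 × 11.91 × 36) = 0.0016327
20 log₁₀(0.0016327) = -55.74 dB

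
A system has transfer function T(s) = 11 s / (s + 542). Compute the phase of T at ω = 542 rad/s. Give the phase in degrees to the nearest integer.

45 deg

∠(j542) = 90.00°
∠(j542 + 542) = arctan(542/542) = 45.00°
∠T(j542) = 90.00° − 45.00° = 45.00°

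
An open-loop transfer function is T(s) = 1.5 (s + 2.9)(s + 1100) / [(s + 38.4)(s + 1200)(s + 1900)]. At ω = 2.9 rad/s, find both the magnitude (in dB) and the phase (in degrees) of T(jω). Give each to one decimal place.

|j2.9 + 2.9| = √(2.9² + 2.9²) = 4.101
|j2.9 + 1100| = √(2.9² + 1100²) = 1100
|j2.9 + 38.4| = √(2.9² + 38.4²) = 38.51
|j2.9 + 1200| = √(2.9² + 1200²) = 1200
|j2.9 + 1900| = √(2.9² + 1900²) = 1900
|T(j2.9)| = 1.5 × 4.101 × 1100 / (38.51 × 1200 × 1900) = 7.7072e-05
20 log₁₀(7.7072e-05) = -82.26 dB
∠(j2.9 + 2.9) = arctan(2.9/2.9) = 45.00°
∠(j2.9 + 1100) = arctan(2.9/1100) = 0.15°
∠(j2.9 + 38.4) = arctan(2.9/38.4) = 4.32°
∠(j2.9 + 1200) = arctan(2.9/1200) = 0.14°
∠(j2.9 + 1900) = arctan(2.9/1900) = 0.09°
∠T(j2.9) = 45.00° + 0.15° − (4.32° + 0.14° + 0.09°) = 40.61°

|T| = -82.3 dB, ∠T = 40.6°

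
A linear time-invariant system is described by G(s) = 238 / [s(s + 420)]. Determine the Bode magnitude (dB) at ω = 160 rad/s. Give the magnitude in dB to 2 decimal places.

-49.60 dB

|j160 + 420| = √(160² + 420²) = 449.4
|j160| = 160
|G(j160)| = 238 / (449.4 × 160) = 0.0033096
20 log₁₀(0.0033096) = -49.604 dB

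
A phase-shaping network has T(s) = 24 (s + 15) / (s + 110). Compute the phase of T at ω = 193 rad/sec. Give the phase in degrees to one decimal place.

∠(j193 + 15) = arctan(193/15) = 85.56°
∠(j193 + 110) = arctan(193/110) = 60.32°
∠T(j193) = 85.56° − 60.32° = 25.24°

25.2°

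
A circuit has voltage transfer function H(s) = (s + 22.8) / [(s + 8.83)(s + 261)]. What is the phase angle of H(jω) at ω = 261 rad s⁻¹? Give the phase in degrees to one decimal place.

∠(j261 + 22.8) = arctan(261/22.8) = 85.01°
∠(j261 + 8.83) = arctan(261/8.83) = 88.06°
∠(j261 + 261) = arctan(261/261) = 45.00°
∠H(j261) = 85.01° − (88.06° + 45.00°) = -48.05°

-48.1 deg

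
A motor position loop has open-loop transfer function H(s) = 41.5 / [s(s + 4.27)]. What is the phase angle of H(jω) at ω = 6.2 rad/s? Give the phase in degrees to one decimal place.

∠(j6.2 + 4.27) = arctan(6.2/4.27) = 55.44°
∠(j6.2) = 90.00°
∠H(j6.2) = − (55.44° + 90.00°) = -145.44°

-145.4°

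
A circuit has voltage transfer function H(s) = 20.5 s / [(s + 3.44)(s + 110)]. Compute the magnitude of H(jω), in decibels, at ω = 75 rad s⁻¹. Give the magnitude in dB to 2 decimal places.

|j75| = 75
|j75 + 3.44| = √(75² + 3.44²) = 75.08
|j75 + 110| = √(75² + 110²) = 133.1
|H(j75)| = 20.5 × 75 / (75.08 × 133.1) = 0.15382
20 log₁₀(0.15382) = -16.260 dB

-16.26 dB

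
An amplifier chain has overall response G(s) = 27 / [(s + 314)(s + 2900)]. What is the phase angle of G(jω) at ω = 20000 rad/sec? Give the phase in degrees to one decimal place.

∠(j20000 + 314) = arctan(20000/314) = 89.10°
∠(j20000 + 2900) = arctan(20000/2900) = 81.75°
∠G(j20000) = − (89.10° + 81.75°) = -170.85°

-170.9°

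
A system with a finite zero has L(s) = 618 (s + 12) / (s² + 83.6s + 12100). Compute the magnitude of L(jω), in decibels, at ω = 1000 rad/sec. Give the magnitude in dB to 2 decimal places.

|j1000 + 12| = √(1000² + 12²) = 1000
|(j1000)² + 83.6(j1000) + 12100| = |-9.879e+05 + j83600| = 9.914e+05
|L(j1000)| = 618 × 1000 / 9.914e+05 = 0.62339
20 log₁₀(0.62339) = -4.105 dB

-4.10 dB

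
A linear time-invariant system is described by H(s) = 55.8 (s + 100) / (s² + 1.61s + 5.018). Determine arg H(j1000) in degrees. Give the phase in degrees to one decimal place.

∠(j1000 + 100) = arctan(1000/100) = 84.29°
∠[(j1000)² + 1.61(j1000) + 5.018] = ∠[-9.9999e+05 + j1610] = 179.91°
∠H(j1000) = 84.29° − 179.91° = -95.62°

-95.6°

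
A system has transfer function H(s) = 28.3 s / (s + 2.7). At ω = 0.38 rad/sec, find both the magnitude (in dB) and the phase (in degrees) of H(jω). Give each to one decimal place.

|j0.38| = 0.38
|j0.38 + 2.7| = √(0.38² + 2.7²) = 2.727
|H(j0.38)| = 28.3 × 0.38 / 2.727 = 3.9441
20 log₁₀(3.9441) = 11.92 dB
∠(j0.38) = 90.00°
∠(j0.38 + 2.7) = arctan(0.38/2.7) = 8.01°
∠H(j0.38) = 90.00° − 8.01° = 81.99°

|H| = 11.9 dB, ∠H = 82.0°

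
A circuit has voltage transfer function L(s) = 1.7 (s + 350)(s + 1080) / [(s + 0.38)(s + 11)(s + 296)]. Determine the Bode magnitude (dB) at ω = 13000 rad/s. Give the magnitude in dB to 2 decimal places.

|j13000 + 350| = √(13000² + 350²) = 1.3e+04
|j13000 + 1080| = √(13000² + 1080²) = 1.304e+04
|j13000 + 0.38| = √(13000² + 0.38²) = 1.3e+04
|j13000 + 11| = √(13000² + 11²) = 1.3e+04
|j13000 + 296| = √(13000² + 296²) = 1.3e+04
|L(j13000)| = 1.7 × 1.3e+04 × 1.304e+04 / (1.3e+04 × 1.3e+04 × 1.3e+04) = 0.00013123
20 log₁₀(0.00013123) = -77.639 dB

-77.64 dB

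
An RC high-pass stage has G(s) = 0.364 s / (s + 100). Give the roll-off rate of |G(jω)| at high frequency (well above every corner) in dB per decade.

0 dB/decade

With 1 zero and 1 pole, the high-frequency asymptotic slope is 20 × (1 − 1) = 0 dB/decade.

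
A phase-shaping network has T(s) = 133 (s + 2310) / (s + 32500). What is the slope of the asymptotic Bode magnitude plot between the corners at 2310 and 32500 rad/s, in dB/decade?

In this band the factors already past their corner are: zero at 2310; net slope = 20 dB/decade.

20 dB/decade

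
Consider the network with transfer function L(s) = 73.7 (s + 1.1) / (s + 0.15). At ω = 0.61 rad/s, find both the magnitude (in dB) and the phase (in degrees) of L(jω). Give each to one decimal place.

|L| = 43.4 dB, ∠L = -47.2°

|j0.61 + 1.1| = √(0.61² + 1.1²) = 1.258
|j0.61 + 0.15| = √(0.61² + 0.15²) = 0.6282
|L(j0.61)| = 73.7 × 1.258 / 0.6282 = 147.57
20 log₁₀(147.57) = 43.38 dB
∠(j0.61 + 1.1) = arctan(0.61/1.1) = 29.01°
∠(j0.61 + 0.15) = arctan(0.61/0.15) = 76.18°
∠L(j0.61) = 29.01° − 76.18° = -47.17°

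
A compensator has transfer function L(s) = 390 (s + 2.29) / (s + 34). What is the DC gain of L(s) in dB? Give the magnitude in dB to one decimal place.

28.4 dB

L(0) = 390 × 2.29 / 34 = 26.268
20 log₁₀(26.268) = 28.39 dB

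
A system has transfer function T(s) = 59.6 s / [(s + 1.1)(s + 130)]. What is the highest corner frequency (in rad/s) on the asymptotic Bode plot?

130 rad/s

Break frequencies occur at each pole and zero magnitude: 1.1 rad/s, 130 rad/s.
The highest is 130 rad/s.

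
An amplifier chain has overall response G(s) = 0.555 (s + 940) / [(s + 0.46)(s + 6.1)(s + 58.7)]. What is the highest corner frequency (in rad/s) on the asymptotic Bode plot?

940 rad/s

Break frequencies occur at each pole and zero magnitude: 0.46 rad/s, 6.1 rad/s, 58.7 rad/s, 940 rad/s.
The highest is 940 rad/s.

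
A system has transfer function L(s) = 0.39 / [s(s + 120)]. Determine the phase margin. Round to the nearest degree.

90°

Gain crossover: |L(jω)| = 1 at ω ≈ 0.00325 rad/s.
∠L(j0.00325) = −90° − arctan(0.00325/120) ≈ -90.00°
PM = 180° + (-90.00°) = 90.00°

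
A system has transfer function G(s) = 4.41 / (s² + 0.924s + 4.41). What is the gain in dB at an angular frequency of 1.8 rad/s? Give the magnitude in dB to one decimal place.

|(j1.8)² + 0.924(j1.8) + 4.41| = |1.17 + j1.6632| = 2.034
|G(j1.8)| = 4.41 / 2.034 = 2.1687
20 log₁₀(2.1687) = 6.72 dB

6.7 dB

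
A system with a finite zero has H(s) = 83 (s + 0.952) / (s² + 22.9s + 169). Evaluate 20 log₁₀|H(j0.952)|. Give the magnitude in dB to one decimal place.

-3.6 dB

|j0.952 + 0.952| = √(0.952² + 0.952²) = 1.346
|(j0.952)² + 22.9(j0.952) + 169| = |168.09 + j21.801| = 169.5
|H(j0.952)| = 83 × 1.346 / 169.5 = 0.65926
20 log₁₀(0.65926) = -3.62 dB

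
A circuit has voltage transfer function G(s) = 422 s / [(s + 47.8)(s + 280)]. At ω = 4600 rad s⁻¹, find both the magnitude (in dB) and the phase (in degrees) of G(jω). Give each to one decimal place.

|G| = -20.8 dB, ∠G = -85.9 deg

|j4600| = 4600
|j4600 + 47.8| = √(4600² + 47.8²) = 4600
|j4600 + 280| = √(4600² + 280²) = 4609
|G(j4600)| = 422 × 4600 / (4600 × 4609) = 0.091565
20 log₁₀(0.091565) = -20.77 dB
∠(j4600) = 90.00°
∠(j4600 + 47.8) = arctan(4600/47.8) = 89.40°
∠(j4600 + 280) = arctan(4600/280) = 86.52°
∠G(j4600) = 90.00° − (89.40° + 86.52°) = -85.92°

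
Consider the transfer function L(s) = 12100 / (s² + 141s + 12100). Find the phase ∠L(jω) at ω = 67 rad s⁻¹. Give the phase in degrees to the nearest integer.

∠[(j67)² + 141(j67) + 12100] = ∠[7611 + j9447] = 51.14°
∠L(j67) = −51.14° = -51.14°

-51 deg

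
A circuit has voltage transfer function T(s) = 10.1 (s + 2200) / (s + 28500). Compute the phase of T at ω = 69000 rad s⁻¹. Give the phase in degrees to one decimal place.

20.6°

∠(j69000 + 2200) = arctan(69000/2200) = 88.17°
∠(j69000 + 28500) = arctan(69000/28500) = 67.56°
∠T(j69000) = 88.17° − 67.56° = 20.62°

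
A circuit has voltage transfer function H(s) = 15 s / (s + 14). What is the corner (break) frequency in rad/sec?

14 rad/sec

The single real pole at s = −14 gives a corner at ω = 14 rad/sec.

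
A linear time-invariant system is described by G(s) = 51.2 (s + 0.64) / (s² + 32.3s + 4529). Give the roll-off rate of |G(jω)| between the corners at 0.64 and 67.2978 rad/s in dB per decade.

In this band the factors already past their corner are: zero at 0.64; net slope = 20 dB/decade.

20 dB/decade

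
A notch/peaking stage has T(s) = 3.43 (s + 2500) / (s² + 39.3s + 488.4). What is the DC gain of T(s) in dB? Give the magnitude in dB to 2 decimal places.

24.89 dB

T(0) = 3.43 × 2500 / 488.4 = 17.557
20 log₁₀(17.557) = 24.889 dB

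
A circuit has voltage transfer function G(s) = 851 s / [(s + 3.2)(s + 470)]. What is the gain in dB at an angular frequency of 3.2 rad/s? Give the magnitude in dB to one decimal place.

2.1 dB

|j3.2| = 3.2
|j3.2 + 3.2| = √(3.2² + 3.2²) = 4.525
|j3.2 + 470| = √(3.2² + 470²) = 470
|G(j3.2)| = 851 × 3.2 / (4.525 × 470) = 1.2803
20 log₁₀(1.2803) = 2.15 dB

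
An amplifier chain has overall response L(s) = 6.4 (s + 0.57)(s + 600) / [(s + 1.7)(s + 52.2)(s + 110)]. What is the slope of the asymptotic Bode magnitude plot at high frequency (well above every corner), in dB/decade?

With 2 zeros and 3 poles, the high-frequency asymptotic slope is 20 × (2 − 3) = -20 dB/decade.

-20 dB/decade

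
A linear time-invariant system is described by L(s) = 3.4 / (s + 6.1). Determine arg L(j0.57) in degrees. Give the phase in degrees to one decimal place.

∠(j0.57 + 6.1) = arctan(0.57/6.1) = 5.34°
∠L(j0.57) = −5.34° = -5.34°

-5.3 deg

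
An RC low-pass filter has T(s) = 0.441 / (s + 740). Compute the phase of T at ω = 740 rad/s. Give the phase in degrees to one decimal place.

-45.0°

∠(j740 + 740) = arctan(740/740) = 45.00°
∠T(j740) = −45.00° = -45.00°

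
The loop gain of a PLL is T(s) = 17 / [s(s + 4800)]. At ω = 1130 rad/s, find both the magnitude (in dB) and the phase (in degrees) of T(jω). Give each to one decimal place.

|T| = -110.3 dB, ∠T = -103.2 deg

|j1130 + 4800| = √(1130² + 4800²) = 4931
|j1130| = 1130
|T(j1130)| = 17 / (4931 × 1130) = 3.0508e-06
20 log₁₀(3.0508e-06) = -110.31 dB
∠(j1130 + 4800) = arctan(1130/4800) = 13.25°
∠(j1130) = 90.00°
∠T(j1130) = − (13.25° + 90.00°) = -103.25°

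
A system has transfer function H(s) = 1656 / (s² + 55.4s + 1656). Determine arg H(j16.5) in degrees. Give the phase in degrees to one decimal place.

∠[(j16.5)² + 55.4(j16.5) + 1656] = ∠[1383.8 + j914.1] = 33.45°
∠H(j16.5) = −33.45° = -33.45°

-33.4°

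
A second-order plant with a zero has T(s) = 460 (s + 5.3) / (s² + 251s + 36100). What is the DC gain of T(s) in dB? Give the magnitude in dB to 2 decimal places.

T(0) = 460 × 5.3 / 36100 = 0.067535
20 log₁₀(0.067535) = -23.409 dB

-23.41 dB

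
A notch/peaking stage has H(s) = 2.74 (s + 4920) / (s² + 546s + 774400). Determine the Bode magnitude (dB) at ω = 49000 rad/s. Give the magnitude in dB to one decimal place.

-85.0 dB

|j49000 + 4920| = √(49000² + 4920²) = 4.925e+04
|(j49000)² + 546(j49000) + 774400| = |-2.4002e+09 + j2.6754e+07| = 2.4e+09
|H(j49000)| = 2.74 × 4.925e+04 / 2.4e+09 = 5.6214e-05
20 log₁₀(5.6214e-05) = -85.00 dB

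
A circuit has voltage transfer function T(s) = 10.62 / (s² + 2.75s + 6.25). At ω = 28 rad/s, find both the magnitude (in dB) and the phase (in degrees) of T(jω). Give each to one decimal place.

|(j28)² + 2.75(j28) + 6.25| = |-777.75 + j77| = 781.6
|T(j28)| = 10.62 / 781.6 = 0.013588
20 log₁₀(0.013588) = -37.34 dB
∠[(j28)² + 2.75(j28) + 6.25] = ∠[-777.75 + j77] = 174.35°
∠T(j28) = −174.35° = -174.35°

|T| = -37.3 dB, ∠T = -174.3 deg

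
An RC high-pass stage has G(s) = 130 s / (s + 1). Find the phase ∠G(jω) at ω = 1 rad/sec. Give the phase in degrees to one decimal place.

45.0°

∠(j1) = 90.00°
∠(j1 + 1) = arctan(1/1) = 45.00°
∠G(j1) = 90.00° − 45.00° = 45.00°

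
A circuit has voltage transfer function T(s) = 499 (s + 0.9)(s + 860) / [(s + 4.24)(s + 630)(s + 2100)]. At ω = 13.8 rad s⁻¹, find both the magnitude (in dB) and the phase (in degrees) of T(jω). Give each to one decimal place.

|T| = -10.2 dB, ∠T = 12.6 deg

|j13.8 + 0.9| = √(13.8² + 0.9²) = 13.83
|j13.8 + 860| = √(13.8² + 860²) = 860.1
|j13.8 + 4.24| = √(13.8² + 4.24²) = 14.44
|j13.8 + 630| = √(13.8² + 630²) = 630.2
|j13.8 + 2100| = √(13.8² + 2100²) = 2100
|T(j13.8)| = 499 × 13.83 × 860.1 / (14.44 × 630.2 × 2100) = 0.31068
20 log₁₀(0.31068) = -10.15 dB
∠(j13.8 + 0.9) = arctan(13.8/0.9) = 86.27°
∠(j13.8 + 860) = arctan(13.8/860) = 0.92°
∠(j13.8 + 4.24) = arctan(13.8/4.24) = 72.92°
∠(j13.8 + 630) = arctan(13.8/630) = 1.25°
∠(j13.8 + 2100) = arctan(13.8/2100) = 0.38°
∠T(j13.8) = 86.27° + 0.92° − (72.92° + 1.25° + 0.38°) = 12.64°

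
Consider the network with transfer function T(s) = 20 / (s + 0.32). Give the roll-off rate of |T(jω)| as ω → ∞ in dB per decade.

With 0 zeros and 1 pole, the high-frequency asymptotic slope is 20 × (0 − 1) = -20 dB/decade.

-20 dB/decade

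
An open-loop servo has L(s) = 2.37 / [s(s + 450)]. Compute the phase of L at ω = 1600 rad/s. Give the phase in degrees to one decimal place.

∠(j1600 + 450) = arctan(1600/450) = 74.29°
∠(j1600) = 90.00°
∠L(j1600) = − (74.29° + 90.00°) = -164.29°

-164.3°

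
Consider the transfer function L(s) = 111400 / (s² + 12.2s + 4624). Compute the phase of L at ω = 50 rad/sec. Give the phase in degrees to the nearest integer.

∠[(j50)² + 12.2(j50) + 4624] = ∠[2124 + j610] = 16.02°
∠L(j50) = −16.02° = -16.02°

-16°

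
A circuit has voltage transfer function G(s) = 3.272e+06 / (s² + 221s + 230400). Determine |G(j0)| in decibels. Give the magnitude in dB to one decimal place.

23.0 dB

G(0) = 3.272e+06 / 230400 = 14.201
20 log₁₀(14.201) = 23.05 dB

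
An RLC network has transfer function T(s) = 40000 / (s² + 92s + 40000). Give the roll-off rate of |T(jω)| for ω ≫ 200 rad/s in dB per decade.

-40 dB/decade

With 0 zeros and 2 poles, the high-frequency asymptotic slope is 20 × (0 − 2) = -40 dB/decade.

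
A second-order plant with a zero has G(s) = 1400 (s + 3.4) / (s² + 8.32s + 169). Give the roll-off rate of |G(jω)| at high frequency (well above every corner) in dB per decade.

With 1 zero and 2 poles, the high-frequency asymptotic slope is 20 × (1 − 2) = -20 dB/decade.

-20 dB/decade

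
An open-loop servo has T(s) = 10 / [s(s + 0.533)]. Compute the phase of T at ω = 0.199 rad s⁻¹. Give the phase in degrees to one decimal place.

∠(j0.199 + 0.533) = arctan(0.199/0.533) = 20.47°
∠(j0.199) = 90.00°
∠T(j0.199) = − (20.47° + 90.00°) = -110.47°

-110.5°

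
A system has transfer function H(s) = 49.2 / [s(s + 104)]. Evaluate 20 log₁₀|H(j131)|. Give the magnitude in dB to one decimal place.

|j131 + 104| = √(131² + 104²) = 167.3
|j131| = 131
|H(j131)| = 49.2 / (167.3 × 131) = 0.0022454
20 log₁₀(0.0022454) = -52.97 dB

-53.0 dB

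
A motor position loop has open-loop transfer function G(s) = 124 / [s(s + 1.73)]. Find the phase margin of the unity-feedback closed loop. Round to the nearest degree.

Gain crossover: |G(jω)| = 1 at ω ≈ 11.1 rad/s.
∠G(j11.1) = −90° − arctan(11.1/1.73) ≈ -171.12°
PM = 180° + (-171.12°) = 8.88°

9°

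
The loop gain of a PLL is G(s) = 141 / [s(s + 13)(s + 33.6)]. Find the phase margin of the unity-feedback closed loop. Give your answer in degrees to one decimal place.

Gain crossover: |G(jω)| = 1 at ω ≈ 0.323 rad/s.
∠G(j0.323) = −90° − arctan(0.323/13) − arctan(0.323/33.6) ≈ -91.97°
PM = 180° + (-91.97°) = 88.03°

88.0 deg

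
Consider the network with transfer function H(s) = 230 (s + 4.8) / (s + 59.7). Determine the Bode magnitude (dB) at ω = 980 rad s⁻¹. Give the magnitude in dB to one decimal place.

|j980 + 4.8| = √(980² + 4.8²) = 980
|j980 + 59.7| = √(980² + 59.7²) = 981.8
|H(j980)| = 230 × 980 / 981.8 = 229.58
20 log₁₀(229.58) = 47.22 dB

47.2 dB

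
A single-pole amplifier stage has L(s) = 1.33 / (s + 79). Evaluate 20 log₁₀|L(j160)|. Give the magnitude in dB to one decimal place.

-42.6 dB

|j160 + 79| = √(160² + 79²) = 178.4
|L(j160)| = 1.33 / 178.4 = 0.0074535
20 log₁₀(0.0074535) = -42.55 dB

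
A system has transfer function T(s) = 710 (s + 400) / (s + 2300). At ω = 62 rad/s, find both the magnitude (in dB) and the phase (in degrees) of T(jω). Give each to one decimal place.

|j62 + 400| = √(62² + 400²) = 404.8
|j62 + 2300| = √(62² + 2300²) = 2301
|T(j62)| = 710 × 404.8 / 2301 = 124.91
20 log₁₀(124.91) = 41.93 dB
∠(j62 + 400) = arctan(62/400) = 8.81°
∠(j62 + 2300) = arctan(62/2300) = 1.54°
∠T(j62) = 8.81° − 1.54° = 7.27°

|T| = 41.9 dB, ∠T = 7.3°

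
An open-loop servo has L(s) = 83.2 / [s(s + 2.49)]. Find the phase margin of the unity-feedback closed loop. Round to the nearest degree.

Gain crossover: |L(jω)| = 1 at ω ≈ 8.95 rad/s.
∠L(j8.95) = −90° − arctan(8.95/2.49) ≈ -164.46°
PM = 180° + (-164.46°) = 15.54°

16°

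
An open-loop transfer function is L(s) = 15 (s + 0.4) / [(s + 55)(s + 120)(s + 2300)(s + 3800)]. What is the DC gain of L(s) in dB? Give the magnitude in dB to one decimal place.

-199.7 dB

L(0) = 15 × 0.4 / (55 × 120 × 2300 × 3800) = 1.0401e-10
20 log₁₀(1.0401e-10) = -199.66 dB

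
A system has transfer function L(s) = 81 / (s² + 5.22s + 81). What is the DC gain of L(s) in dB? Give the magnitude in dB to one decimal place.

0.0 dB

L(0) = 81 / 81 = 1
20 log₁₀(1) = 0.00 dB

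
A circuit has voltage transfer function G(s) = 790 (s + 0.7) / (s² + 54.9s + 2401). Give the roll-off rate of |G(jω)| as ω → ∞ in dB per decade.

With 1 zero and 2 poles, the high-frequency asymptotic slope is 20 × (1 − 2) = -20 dB/decade.

-20 dB/decade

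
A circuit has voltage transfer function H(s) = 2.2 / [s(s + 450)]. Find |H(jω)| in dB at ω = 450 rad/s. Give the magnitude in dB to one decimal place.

-102.3 dB

|j450 + 450| = √(450² + 450²) = 636.4
|j450| = 450
|H(j450)| = 2.2 / (636.4 × 450) = 7.6821e-06
20 log₁₀(7.6821e-06) = -102.29 dB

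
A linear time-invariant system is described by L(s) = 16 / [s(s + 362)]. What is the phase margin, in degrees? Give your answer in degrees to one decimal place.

90.0°

Gain crossover: |L(jω)| = 1 at ω ≈ 0.0442 rad s⁻¹.
∠L(j0.0442) = −90° − arctan(0.0442/362) ≈ -90.01°
PM = 180° + (-90.01°) = 89.99°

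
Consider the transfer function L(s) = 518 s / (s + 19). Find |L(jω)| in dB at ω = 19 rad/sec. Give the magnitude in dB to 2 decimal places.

51.28 dB

|j19| = 19
|j19 + 19| = √(19² + 19²) = 26.87
|L(j19)| = 518 × 19 / 26.87 = 366.28
20 log₁₀(366.28) = 51.276 dB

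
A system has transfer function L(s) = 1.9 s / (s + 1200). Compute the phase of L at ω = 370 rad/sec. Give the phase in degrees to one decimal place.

72.9°

∠(j370) = 90.00°
∠(j370 + 1200) = arctan(370/1200) = 17.14°
∠L(j370) = 90.00° − 17.14° = 72.86°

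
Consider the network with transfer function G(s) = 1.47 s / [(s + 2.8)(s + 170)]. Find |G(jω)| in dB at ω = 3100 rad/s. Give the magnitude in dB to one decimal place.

-66.5 dB

|j3100| = 3100
|j3100 + 2.8| = √(3100² + 2.8²) = 3100
|j3100 + 170| = √(3100² + 170²) = 3105
|G(j3100)| = 1.47 × 3100 / (3100 × 3105) = 0.00047348
20 log₁₀(0.00047348) = -66.49 dB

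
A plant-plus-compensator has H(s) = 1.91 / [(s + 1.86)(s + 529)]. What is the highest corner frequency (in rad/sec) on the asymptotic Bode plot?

529 rad/sec

Break frequencies occur at each pole and zero magnitude: 1.86 rad/sec, 529 rad/sec.
The highest is 529 rad/sec.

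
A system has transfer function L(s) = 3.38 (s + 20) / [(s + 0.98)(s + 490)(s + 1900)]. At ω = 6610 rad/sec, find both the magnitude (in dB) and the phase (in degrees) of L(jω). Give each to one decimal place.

|j6610 + 20| = √(6610² + 20²) = 6610
|j6610 + 0.98| = √(6610² + 0.98²) = 6610
|j6610 + 490| = √(6610² + 490²) = 6628
|j6610 + 1900| = √(6610² + 1900²) = 6878
|L(j6610)| = 3.38 × 6610 / (6610 × 6628 × 6878) = 7.4146e-08
20 log₁₀(7.4146e-08) = -142.60 dB
∠(j6610 + 20) = arctan(6610/20) = 89.83°
∠(j6610 + 0.98) = arctan(6610/0.98) = 89.99°
∠(j6610 + 490) = arctan(6610/490) = 85.76°
∠(j6610 + 1900) = arctan(6610/1900) = 73.96°
∠L(j6610) = 89.83° − (89.99° + 85.76° + 73.96°) = -159.89°

|L| = -142.6 dB, ∠L = -159.9°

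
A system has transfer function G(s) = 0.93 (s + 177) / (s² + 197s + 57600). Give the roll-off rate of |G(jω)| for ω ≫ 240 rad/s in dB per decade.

With 1 zero and 2 poles, the high-frequency asymptotic slope is 20 × (1 − 2) = -20 dB/decade.

-20 dB/decade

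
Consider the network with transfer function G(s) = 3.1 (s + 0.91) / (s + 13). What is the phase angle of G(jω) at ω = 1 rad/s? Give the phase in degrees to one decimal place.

43.3°

∠(j1 + 0.91) = arctan(1/0.91) = 47.70°
∠(j1 + 13) = arctan(1/13) = 4.40°
∠G(j1) = 47.70° − 4.40° = 43.30°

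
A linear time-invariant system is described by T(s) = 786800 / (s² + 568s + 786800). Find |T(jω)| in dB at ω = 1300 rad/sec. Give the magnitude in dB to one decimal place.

|(j1300)² + 568(j1300) + 786800| = |-9.032e+05 + j7.384e+05| = 1.167e+06
|T(j1300)| = 786800 / 1.167e+06 = 0.67443
20 log₁₀(0.67443) = -3.42 dB

-3.4 dB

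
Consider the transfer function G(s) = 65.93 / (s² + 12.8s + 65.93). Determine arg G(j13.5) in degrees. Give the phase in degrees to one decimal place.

∠[(j13.5)² + 12.8(j13.5) + 65.93] = ∠[-116.32 + j172.8] = 123.95°
∠G(j13.5) = −123.95° = -123.95°

-123.9 deg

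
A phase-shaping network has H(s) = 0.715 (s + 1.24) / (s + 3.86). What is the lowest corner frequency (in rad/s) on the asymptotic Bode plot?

Break frequencies occur at each pole and zero magnitude: 1.24 rad/s, 3.86 rad/s.
The lowest is 1.24 rad/s.

1.24 rad/s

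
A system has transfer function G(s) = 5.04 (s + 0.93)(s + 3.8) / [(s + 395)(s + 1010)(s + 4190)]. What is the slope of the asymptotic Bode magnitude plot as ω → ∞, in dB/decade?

With 2 zeros and 3 poles, the high-frequency asymptotic slope is 20 × (2 − 3) = -20 dB/decade.

-20 dB/decade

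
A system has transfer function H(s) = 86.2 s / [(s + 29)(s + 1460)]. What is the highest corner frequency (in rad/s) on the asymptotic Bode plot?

Break frequencies occur at each pole and zero magnitude: 29 rad/s, 1460 rad/s.
The highest is 1460 rad/s.

1460 rad/s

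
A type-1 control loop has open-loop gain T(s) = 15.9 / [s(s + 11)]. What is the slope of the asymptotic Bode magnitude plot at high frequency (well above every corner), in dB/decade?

With 0 zeros and 2 poles, the high-frequency asymptotic slope is 20 × (0 − 2) = -40 dB/decade.

-40 dB/decade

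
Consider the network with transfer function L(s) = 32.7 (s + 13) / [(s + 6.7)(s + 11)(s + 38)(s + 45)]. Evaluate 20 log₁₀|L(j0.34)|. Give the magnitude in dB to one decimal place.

-49.5 dB

|j0.34 + 13| = √(0.34² + 13²) = 13
|j0.34 + 6.7| = √(0.34² + 6.7²) = 6.709
|j0.34 + 11| = √(0.34² + 11²) = 11.01
|j0.34 + 38| = √(0.34² + 38²) = 38
|j0.34 + 45| = √(0.34² + 45²) = 45
|L(j0.34)| = 32.7 × 13 / (6.709 × 11.01 × 38 × 45) = 0.0033681
20 log₁₀(0.0033681) = -49.45 dB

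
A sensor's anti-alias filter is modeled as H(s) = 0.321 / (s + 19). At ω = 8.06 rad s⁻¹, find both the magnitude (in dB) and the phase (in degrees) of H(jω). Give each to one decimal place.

|j8.06 + 19| = √(8.06² + 19²) = 20.64
|H(j8.06)| = 0.321 / 20.64 = 0.015553
20 log₁₀(0.015553) = -36.16 dB
∠(j8.06 + 19) = arctan(8.06/19) = 22.99°
∠H(j8.06) = −22.99° = -22.99°

|H| = -36.2 dB, ∠H = -23.0°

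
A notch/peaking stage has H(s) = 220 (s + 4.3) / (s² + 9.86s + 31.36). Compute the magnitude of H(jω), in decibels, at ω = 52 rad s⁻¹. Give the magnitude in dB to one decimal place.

|j52 + 4.3| = √(52² + 4.3²) = 52.18
|(j52)² + 9.86(j52) + 31.36| = |-2672.6 + j512.72| = 2721
|H(j52)| = 220 × 52.18 / 2721 = 4.2181
20 log₁₀(4.2181) = 12.50 dB

12.5 dB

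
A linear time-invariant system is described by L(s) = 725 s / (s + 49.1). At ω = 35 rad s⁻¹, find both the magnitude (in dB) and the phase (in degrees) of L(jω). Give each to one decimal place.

|j35| = 35
|j35 + 49.1| = √(35² + 49.1²) = 60.3
|L(j35)| = 725 × 35 / 60.3 = 420.83
20 log₁₀(420.83) = 52.48 dB
∠(j35) = 90.00°
∠(j35 + 49.1) = arctan(35/49.1) = 35.48°
∠L(j35) = 90.00° − 35.48° = 54.52°

|L| = 52.5 dB, ∠L = 54.5°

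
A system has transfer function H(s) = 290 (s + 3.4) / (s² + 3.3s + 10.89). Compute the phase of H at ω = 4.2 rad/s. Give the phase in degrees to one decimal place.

-65.0 deg

∠(j4.2 + 3.4) = arctan(4.2/3.4) = 51.01°
∠[(j4.2)² + 3.3(j4.2) + 10.89] = ∠[-6.75 + j13.86] = 115.97°
∠H(j4.2) = 51.01° − 115.97° = -64.96°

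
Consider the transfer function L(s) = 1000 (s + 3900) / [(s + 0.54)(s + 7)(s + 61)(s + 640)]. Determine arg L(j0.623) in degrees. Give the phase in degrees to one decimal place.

∠(j0.623 + 3900) = arctan(0.623/3900) = 0.01°
∠(j0.623 + 0.54) = arctan(0.623/0.54) = 49.08°
∠(j0.623 + 7) = arctan(0.623/7) = 5.09°
∠(j0.623 + 61) = arctan(0.623/61) = 0.59°
∠(j0.623 + 640) = arctan(0.623/640) = 0.06°
∠L(j0.623) = 0.01° − (49.08° + 5.09° + 0.59° + 0.06°) = -54.80°

-54.8°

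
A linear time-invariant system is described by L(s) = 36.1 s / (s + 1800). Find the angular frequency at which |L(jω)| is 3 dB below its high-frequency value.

1800 rad/s

For a single-pole high-pass, the −3 dB point is at the pole: ω = 1800 rad/s.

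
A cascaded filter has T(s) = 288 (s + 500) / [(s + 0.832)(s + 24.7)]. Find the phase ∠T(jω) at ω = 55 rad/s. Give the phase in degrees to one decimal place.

-148.7°

∠(j55 + 500) = arctan(55/500) = 6.28°
∠(j55 + 0.832) = arctan(55/0.832) = 89.13°
∠(j55 + 24.7) = arctan(55/24.7) = 65.82°
∠T(j55) = 6.28° − (89.13° + 65.82°) = -148.67°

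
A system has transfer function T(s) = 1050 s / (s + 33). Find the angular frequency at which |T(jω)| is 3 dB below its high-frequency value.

For a single-pole high-pass, the −3 dB point is at the pole: ω = 33 rad s⁻¹.

33 rad s⁻¹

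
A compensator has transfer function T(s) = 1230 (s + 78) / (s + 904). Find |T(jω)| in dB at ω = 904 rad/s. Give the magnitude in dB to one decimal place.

58.8 dB

|j904 + 78| = √(904² + 78²) = 907.4
|j904 + 904| = √(904² + 904²) = 1278
|T(j904)| = 1230 × 907.4 / 1278 = 872.97
20 log₁₀(872.97) = 58.82 dB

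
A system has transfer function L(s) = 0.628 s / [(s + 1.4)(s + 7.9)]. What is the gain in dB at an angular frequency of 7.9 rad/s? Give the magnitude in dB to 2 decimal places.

|j7.9| = 7.9
|j7.9 + 1.4| = √(7.9² + 1.4²) = 8.023
|j7.9 + 7.9| = √(7.9² + 7.9²) = 11.17
|L(j7.9)| = 0.628 × 7.9 / (8.023 × 11.17) = 0.055348
20 log₁₀(0.055348) = -25.138 dB

-25.14 dB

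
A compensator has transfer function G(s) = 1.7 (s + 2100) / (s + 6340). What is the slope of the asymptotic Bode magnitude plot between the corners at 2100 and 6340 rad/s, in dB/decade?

In this band the factors already past their corner are: zero at 2100; net slope = 20 dB/decade.

20 dB/decade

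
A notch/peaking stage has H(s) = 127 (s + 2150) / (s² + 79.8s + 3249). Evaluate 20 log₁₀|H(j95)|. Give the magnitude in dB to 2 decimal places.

29.15 dB

|j95 + 2150| = √(95² + 2150²) = 2152
|(j95)² + 79.8(j95) + 3249| = |-5776 + j7581| = 9531
|H(j95)| = 127 × 2152 / 9531 = 28.678
20 log₁₀(28.678) = 29.151 dB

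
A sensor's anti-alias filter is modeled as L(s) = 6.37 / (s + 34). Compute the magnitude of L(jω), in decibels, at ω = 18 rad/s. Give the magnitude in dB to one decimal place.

|j18 + 34| = √(18² + 34²) = 38.47
|L(j18)| = 6.37 / 38.47 = 0.16558
20 log₁₀(0.16558) = -15.62 dB

-15.6 dB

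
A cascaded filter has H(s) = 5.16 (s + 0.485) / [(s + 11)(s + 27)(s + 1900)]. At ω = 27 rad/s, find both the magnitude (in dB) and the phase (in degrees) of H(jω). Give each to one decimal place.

|j27 + 0.485| = √(27² + 0.485²) = 27
|j27 + 11| = √(27² + 11²) = 29.15
|j27 + 27| = √(27² + 27²) = 38.18
|j27 + 1900| = √(27² + 1900²) = 1900
|H(j27)| = 5.16 × 27 / (29.15 × 38.18 × 1900) = 6.5872e-05
20 log₁₀(6.5872e-05) = -83.63 dB
∠(j27 + 0.485) = arctan(27/0.485) = 88.97°
∠(j27 + 11) = arctan(27/11) = 67.83°
∠(j27 + 27) = arctan(27/27) = 45.00°
∠(j27 + 1900) = arctan(27/1900) = 0.81°
∠H(j27) = 88.97° − (67.83° + 45.00° + 0.81°) = -24.68°

|H| = -83.6 dB, ∠H = -24.7°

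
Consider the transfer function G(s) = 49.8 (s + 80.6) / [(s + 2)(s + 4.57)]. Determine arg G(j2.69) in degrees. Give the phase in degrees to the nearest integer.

∠(j2.69 + 80.6) = arctan(2.69/80.6) = 1.91°
∠(j2.69 + 2) = arctan(2.69/2) = 53.37°
∠(j2.69 + 4.57) = arctan(2.69/4.57) = 30.48°
∠G(j2.69) = 1.91° − (53.37° + 30.48°) = -81.94°

-82°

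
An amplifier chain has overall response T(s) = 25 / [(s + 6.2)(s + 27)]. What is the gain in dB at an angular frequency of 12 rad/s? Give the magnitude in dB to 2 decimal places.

-24.06 dB

|j12 + 6.2| = √(12² + 6.2²) = 13.51
|j12 + 27| = √(12² + 27²) = 29.55
|T(j12)| = 25 / (13.51 × 29.55) = 0.062643
20 log₁₀(0.062643) = -24.063 dB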